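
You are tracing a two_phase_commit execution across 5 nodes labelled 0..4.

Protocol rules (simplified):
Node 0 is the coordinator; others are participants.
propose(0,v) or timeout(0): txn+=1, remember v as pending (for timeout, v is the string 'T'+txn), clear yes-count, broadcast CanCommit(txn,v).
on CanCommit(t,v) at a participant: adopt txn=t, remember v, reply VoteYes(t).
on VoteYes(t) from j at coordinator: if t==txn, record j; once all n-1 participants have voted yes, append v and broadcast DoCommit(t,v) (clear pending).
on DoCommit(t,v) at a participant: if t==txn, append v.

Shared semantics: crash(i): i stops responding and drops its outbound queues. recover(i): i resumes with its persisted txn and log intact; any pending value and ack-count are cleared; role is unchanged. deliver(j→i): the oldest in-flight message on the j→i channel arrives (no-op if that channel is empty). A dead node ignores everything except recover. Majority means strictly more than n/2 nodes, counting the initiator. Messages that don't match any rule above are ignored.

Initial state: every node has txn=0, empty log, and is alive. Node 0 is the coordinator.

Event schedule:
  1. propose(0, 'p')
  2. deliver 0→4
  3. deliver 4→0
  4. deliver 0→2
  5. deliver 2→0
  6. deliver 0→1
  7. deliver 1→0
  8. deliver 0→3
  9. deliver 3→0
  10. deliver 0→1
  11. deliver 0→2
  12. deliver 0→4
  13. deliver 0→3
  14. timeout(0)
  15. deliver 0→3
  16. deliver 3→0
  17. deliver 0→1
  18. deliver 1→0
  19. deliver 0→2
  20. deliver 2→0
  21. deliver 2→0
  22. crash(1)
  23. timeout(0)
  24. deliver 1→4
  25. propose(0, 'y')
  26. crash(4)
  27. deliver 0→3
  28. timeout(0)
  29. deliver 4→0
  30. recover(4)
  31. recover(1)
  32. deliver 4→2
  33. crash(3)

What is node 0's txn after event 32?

5

[1] propose(0,'p') → N0(coor t1 [-])
[2] deliver 0→4 → N4(part t1 [-])
[3] deliver 4→0 → ∅
[4] deliver 0→2 → N2(part t1 [-])
[5] deliver 2→0 → ∅
[6] deliver 0→1 → N1(part t1 [-])
[7] deliver 1→0 → ∅
[8] deliver 0→3 → N3(part t1 [-])
[9] deliver 3→0 → N0(coor t1 [p])
[10] deliver 0→1 → N1(part t1 [p])
[11] deliver 0→2 → N2(part t1 [p])
[12] deliver 0→4 → N4(part t1 [p])
[13] deliver 0→3 → N3(part t1 [p])
[14] timeout(0) → N0(coor t2 [p])
[15] deliver 0→3 → N3(part t2 [p])
[16] deliver 3→0 → ∅
[17] deliver 0→1 → N1(part t2 [p])
[18] deliver 1→0 → ∅
[19] deliver 0→2 → N2(part t2 [p])
[20] deliver 2→0 → ∅
[21] deliver 2→0 → ∅
[22] crash(1) → N1(✗part t2 [p])
[23] timeout(0) → N0(coor t3 [p])
[24] deliver 1→4 → ∅
[25] propose(0,'y') → N0(coor t4 [p])
[26] crash(4) → N4(✗part t1 [p])
[27] deliver 0→3 → N3(part t3 [p])
[28] timeout(0) → N0(coor t5 [p])
[29] deliver 4→0 → ∅
[30] recover(4) → N4(part t1 [p])
[31] recover(1) → N1(part t2 [p])
[32] deliver 4→2 → ∅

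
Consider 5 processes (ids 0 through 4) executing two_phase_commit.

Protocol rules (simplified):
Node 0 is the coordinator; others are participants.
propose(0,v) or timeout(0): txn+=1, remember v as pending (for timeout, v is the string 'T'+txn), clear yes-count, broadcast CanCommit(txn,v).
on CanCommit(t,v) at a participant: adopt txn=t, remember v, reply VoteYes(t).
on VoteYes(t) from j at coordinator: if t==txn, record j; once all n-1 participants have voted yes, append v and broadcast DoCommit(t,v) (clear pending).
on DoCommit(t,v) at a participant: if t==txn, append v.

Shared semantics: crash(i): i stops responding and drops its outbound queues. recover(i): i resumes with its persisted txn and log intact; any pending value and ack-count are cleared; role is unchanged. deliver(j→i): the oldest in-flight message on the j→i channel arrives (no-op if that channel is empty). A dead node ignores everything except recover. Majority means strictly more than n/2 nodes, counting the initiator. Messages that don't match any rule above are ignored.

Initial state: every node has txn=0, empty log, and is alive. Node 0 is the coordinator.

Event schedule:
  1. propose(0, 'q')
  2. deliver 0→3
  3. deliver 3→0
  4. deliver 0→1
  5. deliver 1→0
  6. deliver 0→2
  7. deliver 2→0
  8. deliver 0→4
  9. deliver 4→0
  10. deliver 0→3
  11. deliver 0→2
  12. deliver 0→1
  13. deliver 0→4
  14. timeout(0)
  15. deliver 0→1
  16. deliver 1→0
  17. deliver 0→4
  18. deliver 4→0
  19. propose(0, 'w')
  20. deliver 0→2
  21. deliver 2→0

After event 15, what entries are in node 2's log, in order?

q

[1] propose(0,'q') → N0(coor t1 [-])
[2] deliver 0→3 → N3(part t1 [-])
[3] deliver 3→0 → ∅
[4] deliver 0→1 → N1(part t1 [-])
[5] deliver 1→0 → ∅
[6] deliver 0→2 → N2(part t1 [-])
[7] deliver 2→0 → ∅
[8] deliver 0→4 → N4(part t1 [-])
[9] deliver 4→0 → N0(coor t1 [q])
[10] deliver 0→3 → N3(part t1 [q])
[11] deliver 0→2 → N2(part t1 [q])
[12] deliver 0→1 → N1(part t1 [q])
[13] deliver 0→4 → N4(part t1 [q])
[14] timeout(0) → N0(coor t2 [q])
[15] deliver 0→1 → N1(part t2 [q])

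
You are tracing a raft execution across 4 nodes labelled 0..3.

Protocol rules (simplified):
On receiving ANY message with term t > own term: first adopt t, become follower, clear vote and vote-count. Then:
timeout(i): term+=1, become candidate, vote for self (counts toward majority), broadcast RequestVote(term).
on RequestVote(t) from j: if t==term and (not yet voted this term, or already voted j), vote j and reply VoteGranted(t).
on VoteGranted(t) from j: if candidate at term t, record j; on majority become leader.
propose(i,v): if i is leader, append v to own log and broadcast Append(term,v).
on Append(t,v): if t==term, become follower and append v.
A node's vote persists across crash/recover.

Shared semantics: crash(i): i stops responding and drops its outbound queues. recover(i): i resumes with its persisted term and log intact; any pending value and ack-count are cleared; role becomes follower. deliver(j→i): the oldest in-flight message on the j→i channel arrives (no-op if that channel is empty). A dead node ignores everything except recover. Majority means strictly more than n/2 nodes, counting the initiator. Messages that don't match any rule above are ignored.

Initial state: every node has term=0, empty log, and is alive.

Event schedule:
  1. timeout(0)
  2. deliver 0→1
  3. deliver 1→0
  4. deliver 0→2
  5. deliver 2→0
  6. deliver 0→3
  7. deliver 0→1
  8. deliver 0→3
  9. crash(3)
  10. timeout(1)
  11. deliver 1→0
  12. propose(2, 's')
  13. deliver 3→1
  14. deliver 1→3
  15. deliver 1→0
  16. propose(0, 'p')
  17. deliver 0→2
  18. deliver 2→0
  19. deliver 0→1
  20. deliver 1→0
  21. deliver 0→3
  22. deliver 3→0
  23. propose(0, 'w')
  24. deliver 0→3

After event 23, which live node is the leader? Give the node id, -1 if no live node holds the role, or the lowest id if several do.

step 1 timeout(0): 0={cand,t=1,log=-}
step 2 deliver 0→1: 1={foll,t=1,log=-}
step 3 deliver 1→0: —
step 4 deliver 0→2: 2={foll,t=1,log=-}
step 5 deliver 2→0: 0={lead,t=1,log=-}
step 6 deliver 0→3: 3={foll,t=1,log=-}
step 7 deliver 0→1: —
step 8 deliver 0→3: —
step 9 crash(3): 3={✗foll,t=1,log=-}
step 10 timeout(1): 1={cand,t=2,log=-}
step 11 deliver 1→0: 0={foll,t=2,log=-}
step 12 propose(2,'s'): —
step 13 deliver 3→1: —
step 14 deliver 1→3: —
step 15 deliver 1→0: —
step 16 propose(0,'p'): —
step 17 deliver 0→2: —
step 18 deliver 2→0: —
step 19 deliver 0→1: —
step 20 deliver 1→0: —
step 21 deliver 0→3: —
step 22 deliver 3→0: —
step 23 propose(0,'w'): —

-1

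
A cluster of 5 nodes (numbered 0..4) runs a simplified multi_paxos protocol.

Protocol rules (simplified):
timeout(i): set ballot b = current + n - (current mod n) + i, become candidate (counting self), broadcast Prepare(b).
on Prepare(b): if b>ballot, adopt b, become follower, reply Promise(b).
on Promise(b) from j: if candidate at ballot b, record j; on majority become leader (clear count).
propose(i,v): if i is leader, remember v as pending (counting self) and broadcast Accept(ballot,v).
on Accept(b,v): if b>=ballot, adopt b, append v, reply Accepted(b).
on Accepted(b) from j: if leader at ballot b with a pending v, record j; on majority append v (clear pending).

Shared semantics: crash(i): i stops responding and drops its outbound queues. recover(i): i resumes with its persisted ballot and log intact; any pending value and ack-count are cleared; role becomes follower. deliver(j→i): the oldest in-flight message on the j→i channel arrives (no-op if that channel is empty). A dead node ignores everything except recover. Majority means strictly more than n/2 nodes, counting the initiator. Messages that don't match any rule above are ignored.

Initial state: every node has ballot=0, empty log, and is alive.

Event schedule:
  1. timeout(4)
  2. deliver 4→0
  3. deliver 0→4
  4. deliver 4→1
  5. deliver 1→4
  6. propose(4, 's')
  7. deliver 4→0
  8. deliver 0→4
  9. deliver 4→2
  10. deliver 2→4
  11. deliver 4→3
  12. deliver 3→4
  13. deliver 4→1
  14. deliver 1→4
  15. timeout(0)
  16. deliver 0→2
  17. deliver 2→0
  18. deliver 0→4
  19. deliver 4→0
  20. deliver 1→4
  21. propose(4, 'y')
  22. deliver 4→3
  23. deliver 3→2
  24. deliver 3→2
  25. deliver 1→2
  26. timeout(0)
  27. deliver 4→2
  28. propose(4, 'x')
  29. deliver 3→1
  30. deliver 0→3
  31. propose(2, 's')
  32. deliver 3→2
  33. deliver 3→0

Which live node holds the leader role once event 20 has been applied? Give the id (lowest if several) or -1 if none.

e1 timeout(4): 4[cand,b=9,-]
e2 deliver 4→0: 0[foll,b=9,-]
e3 deliver 0→4: ·
e4 deliver 4→1: 1[foll,b=9,-]
e5 deliver 1→4: 4[lead,b=9,-]
e6 propose(4,'s'): ·
e7 deliver 4→0: 0[foll,b=9,s]
e8 deliver 0→4: ·
e9 deliver 4→2: 2[foll,b=9,-]
e10 deliver 2→4: ·
e11 deliver 4→3: 3[foll,b=9,-]
e12 deliver 3→4: ·
e13 deliver 4→1: 1[foll,b=9,s]
e14 deliver 1→4: 4[lead,b=9,s]
e15 timeout(0): 0[cand,b=10,s]
e16 deliver 0→2: 2[foll,b=10,-]
e17 deliver 2→0: ·
e18 deliver 0→4: 4[foll,b=10,s]
e19 deliver 4→0: 0[lead,b=10,s]
e20 deliver 1→4: ·

0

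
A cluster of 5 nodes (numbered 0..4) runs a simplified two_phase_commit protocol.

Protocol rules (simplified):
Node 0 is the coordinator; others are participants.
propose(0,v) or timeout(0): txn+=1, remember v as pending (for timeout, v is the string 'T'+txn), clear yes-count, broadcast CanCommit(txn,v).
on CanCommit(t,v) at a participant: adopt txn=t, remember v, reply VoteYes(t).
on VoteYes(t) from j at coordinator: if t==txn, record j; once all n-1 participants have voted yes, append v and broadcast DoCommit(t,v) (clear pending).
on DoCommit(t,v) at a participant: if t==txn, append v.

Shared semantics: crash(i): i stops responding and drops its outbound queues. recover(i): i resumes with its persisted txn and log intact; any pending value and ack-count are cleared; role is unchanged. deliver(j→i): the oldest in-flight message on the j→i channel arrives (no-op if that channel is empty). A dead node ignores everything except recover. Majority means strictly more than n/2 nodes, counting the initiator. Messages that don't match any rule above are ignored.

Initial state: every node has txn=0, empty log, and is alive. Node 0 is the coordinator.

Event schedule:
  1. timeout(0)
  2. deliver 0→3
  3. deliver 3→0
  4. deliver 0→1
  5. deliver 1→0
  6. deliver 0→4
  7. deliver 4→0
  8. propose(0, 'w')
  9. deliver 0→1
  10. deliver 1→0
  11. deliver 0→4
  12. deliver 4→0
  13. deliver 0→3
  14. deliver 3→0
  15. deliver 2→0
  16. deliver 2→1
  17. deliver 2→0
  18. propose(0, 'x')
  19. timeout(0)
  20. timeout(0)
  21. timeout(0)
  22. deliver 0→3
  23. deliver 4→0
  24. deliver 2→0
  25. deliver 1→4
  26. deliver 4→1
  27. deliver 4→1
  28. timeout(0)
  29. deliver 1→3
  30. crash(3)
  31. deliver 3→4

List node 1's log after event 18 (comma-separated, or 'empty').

empty

e1 timeout(0): 0[coor,t=1,-]
e2 deliver 0→3: 3[part,t=1,-]
e3 deliver 3→0: ·
e4 deliver 0→1: 1[part,t=1,-]
e5 deliver 1→0: ·
e6 deliver 0→4: 4[part,t=1,-]
e7 deliver 4→0: ·
e8 propose(0,'w'): 0[coor,t=2,-]
e9 deliver 0→1: 1[part,t=2,-]
e10 deliver 1→0: ·
e11 deliver 0→4: 4[part,t=2,-]
e12 deliver 4→0: ·
e13 deliver 0→3: 3[part,t=2,-]
e14 deliver 3→0: ·
e15 deliver 2→0: ·
e16 deliver 2→1: ·
e17 deliver 2→0: ·
e18 propose(0,'x'): 0[coor,t=3,-]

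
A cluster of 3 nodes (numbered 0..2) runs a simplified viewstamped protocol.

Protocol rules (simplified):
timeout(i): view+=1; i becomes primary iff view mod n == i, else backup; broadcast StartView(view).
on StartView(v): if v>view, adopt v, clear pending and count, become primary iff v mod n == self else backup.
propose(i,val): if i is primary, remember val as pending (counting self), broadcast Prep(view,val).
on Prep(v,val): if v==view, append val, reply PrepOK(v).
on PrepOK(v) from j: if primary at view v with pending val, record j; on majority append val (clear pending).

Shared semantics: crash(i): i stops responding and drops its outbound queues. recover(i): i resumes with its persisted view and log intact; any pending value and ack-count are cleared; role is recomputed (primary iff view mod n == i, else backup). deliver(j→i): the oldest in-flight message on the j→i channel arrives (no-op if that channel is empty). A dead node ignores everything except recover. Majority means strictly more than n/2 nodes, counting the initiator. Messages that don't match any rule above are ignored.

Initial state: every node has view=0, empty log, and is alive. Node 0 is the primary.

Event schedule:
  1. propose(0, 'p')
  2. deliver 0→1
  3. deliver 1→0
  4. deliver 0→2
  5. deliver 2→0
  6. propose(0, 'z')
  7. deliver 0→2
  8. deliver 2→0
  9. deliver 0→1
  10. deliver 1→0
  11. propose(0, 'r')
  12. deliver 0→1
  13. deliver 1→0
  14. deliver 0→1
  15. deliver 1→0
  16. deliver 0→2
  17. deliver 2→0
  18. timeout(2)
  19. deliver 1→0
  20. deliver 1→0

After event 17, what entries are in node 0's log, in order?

p,z,r

step 1 propose(0,'p'): —
step 2 deliver 0→1: 1={back,v=0,log=p}
step 3 deliver 1→0: 0={prim,v=0,log=p}
step 4 deliver 0→2: 2={back,v=0,log=p}
step 5 deliver 2→0: —
step 6 propose(0,'z'): —
step 7 deliver 0→2: 2={back,v=0,log=p,z}
step 8 deliver 2→0: 0={prim,v=0,log=p,z}
step 9 deliver 0→1: 1={back,v=0,log=p,z}
step 10 deliver 1→0: —
step 11 propose(0,'r'): —
step 12 deliver 0→1: 1={back,v=0,log=p,z,r}
step 13 deliver 1→0: 0={prim,v=0,log=p,z,r}
step 14 deliver 0→1: —
step 15 deliver 1→0: —
step 16 deliver 0→2: 2={back,v=0,log=p,z,r}
step 17 deliver 2→0: —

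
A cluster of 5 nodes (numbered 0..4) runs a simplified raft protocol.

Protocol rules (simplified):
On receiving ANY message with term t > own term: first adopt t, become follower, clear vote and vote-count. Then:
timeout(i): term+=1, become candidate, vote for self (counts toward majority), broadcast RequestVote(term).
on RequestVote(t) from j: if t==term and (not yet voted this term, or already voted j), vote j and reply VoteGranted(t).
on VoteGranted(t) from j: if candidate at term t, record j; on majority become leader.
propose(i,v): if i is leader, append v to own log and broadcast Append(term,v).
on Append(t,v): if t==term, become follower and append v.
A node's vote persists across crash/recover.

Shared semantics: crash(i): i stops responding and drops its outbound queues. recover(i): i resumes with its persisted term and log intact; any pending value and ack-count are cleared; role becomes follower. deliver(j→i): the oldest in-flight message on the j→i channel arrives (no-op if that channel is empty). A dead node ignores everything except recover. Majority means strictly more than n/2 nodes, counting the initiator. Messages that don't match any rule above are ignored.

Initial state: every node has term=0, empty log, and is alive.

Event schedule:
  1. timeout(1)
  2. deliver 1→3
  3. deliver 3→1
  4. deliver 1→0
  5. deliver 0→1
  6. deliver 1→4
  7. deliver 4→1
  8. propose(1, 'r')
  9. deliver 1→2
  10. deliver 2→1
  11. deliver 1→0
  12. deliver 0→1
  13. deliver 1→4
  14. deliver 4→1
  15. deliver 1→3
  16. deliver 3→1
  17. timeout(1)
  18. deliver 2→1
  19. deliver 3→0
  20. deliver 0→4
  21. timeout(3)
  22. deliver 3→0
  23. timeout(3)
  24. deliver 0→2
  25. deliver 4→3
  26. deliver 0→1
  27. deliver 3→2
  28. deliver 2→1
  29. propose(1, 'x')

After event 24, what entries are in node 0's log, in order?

r

after 1 — timeout(1): n1:cand/t1/[-]
after 2 — deliver 1→3: n3:foll/t1/[-]
after 3 — deliver 3→1: ·
after 4 — deliver 1→0: n0:foll/t1/[-]
after 5 — deliver 0→1: n1:lead/t1/[-]
after 6 — deliver 1→4: n4:foll/t1/[-]
after 7 — deliver 4→1: ·
after 8 — propose(1,'r'): n1:lead/t1/[r]
after 9 — deliver 1→2: n2:foll/t1/[-]
after 10 — deliver 2→1: ·
after 11 — deliver 1→0: n0:foll/t1/[r]
after 12 — deliver 0→1: ·
after 13 — deliver 1→4: n4:foll/t1/[r]
after 14 — deliver 4→1: ·
after 15 — deliver 1→3: n3:foll/t1/[r]
after 16 — deliver 3→1: ·
after 17 — timeout(1): n1:cand/t2/[r]
after 18 — deliver 2→1: ·
after 19 — deliver 3→0: ·
after 20 — deliver 0→4: ·
after 21 — timeout(3): n3:cand/t2/[r]
after 22 — deliver 3→0: n0:foll/t2/[r]
after 23 — timeout(3): n3:cand/t3/[r]
after 24 — deliver 0→2: ·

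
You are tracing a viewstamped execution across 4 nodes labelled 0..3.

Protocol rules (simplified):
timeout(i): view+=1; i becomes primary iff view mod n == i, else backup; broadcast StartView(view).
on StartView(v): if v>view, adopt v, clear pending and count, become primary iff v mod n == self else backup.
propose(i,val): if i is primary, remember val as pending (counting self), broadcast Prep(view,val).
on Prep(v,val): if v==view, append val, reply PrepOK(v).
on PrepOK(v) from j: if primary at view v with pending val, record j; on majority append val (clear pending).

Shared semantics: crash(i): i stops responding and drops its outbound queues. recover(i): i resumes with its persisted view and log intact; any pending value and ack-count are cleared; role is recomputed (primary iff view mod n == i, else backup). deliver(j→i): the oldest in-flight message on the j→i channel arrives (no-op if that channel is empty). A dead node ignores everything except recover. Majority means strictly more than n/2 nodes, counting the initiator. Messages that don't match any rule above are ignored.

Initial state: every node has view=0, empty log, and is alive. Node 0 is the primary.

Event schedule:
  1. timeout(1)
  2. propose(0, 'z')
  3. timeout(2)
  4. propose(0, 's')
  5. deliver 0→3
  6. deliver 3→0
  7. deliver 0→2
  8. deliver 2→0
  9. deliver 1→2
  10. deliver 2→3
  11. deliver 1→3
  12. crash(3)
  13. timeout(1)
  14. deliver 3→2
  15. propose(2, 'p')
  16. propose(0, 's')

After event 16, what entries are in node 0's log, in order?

e1 timeout(1): 1[prim,v=1,-]
e2 propose(0,'z'): ·
e3 timeout(2): 2[back,v=1,-]
e4 propose(0,'s'): ·
e5 deliver 0→3: 3[back,v=0,z]
e6 deliver 3→0: ·
e7 deliver 0→2: ·
e8 deliver 2→0: 0[back,v=1,-]
e9 deliver 1→2: ·
e10 deliver 2→3: 3[back,v=1,z]
e11 deliver 1→3: ·
e12 crash(3): 3[✗back,v=1,z]
e13 timeout(1): 1[back,v=2,-]
e14 deliver 3→2: ·
e15 propose(2,'p'): ·
e16 propose(0,'s'): ·

empty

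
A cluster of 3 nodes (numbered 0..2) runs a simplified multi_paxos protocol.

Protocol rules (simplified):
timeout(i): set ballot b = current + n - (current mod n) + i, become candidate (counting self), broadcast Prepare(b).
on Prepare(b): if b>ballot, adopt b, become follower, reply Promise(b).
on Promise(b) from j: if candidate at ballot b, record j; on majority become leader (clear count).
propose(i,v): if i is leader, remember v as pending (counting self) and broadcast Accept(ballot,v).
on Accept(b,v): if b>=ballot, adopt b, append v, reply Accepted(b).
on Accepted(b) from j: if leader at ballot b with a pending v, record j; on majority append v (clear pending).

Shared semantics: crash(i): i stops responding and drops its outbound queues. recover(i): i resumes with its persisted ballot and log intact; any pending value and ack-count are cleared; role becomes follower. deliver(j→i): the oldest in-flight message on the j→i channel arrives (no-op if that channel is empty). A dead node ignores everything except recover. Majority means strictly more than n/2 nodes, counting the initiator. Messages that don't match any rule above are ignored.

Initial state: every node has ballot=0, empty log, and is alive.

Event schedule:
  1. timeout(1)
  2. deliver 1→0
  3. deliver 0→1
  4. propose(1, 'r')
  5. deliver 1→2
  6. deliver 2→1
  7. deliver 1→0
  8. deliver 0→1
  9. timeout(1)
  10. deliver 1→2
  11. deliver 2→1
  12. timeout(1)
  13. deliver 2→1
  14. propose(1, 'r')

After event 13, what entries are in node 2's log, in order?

step 1 timeout(1): 1={cand,b=4,log=-}
step 2 deliver 1→0: 0={foll,b=4,log=-}
step 3 deliver 0→1: 1={lead,b=4,log=-}
step 4 propose(1,'r'): —
step 5 deliver 1→2: 2={foll,b=4,log=-}
step 6 deliver 2→1: —
step 7 deliver 1→0: 0={foll,b=4,log=r}
step 8 deliver 0→1: 1={lead,b=4,log=r}
step 9 timeout(1): 1={cand,b=7,log=r}
step 10 deliver 1→2: 2={foll,b=4,log=r}
step 11 deliver 2→1: —
step 12 timeout(1): 1={cand,b=10,log=r}
step 13 deliver 2→1: —

r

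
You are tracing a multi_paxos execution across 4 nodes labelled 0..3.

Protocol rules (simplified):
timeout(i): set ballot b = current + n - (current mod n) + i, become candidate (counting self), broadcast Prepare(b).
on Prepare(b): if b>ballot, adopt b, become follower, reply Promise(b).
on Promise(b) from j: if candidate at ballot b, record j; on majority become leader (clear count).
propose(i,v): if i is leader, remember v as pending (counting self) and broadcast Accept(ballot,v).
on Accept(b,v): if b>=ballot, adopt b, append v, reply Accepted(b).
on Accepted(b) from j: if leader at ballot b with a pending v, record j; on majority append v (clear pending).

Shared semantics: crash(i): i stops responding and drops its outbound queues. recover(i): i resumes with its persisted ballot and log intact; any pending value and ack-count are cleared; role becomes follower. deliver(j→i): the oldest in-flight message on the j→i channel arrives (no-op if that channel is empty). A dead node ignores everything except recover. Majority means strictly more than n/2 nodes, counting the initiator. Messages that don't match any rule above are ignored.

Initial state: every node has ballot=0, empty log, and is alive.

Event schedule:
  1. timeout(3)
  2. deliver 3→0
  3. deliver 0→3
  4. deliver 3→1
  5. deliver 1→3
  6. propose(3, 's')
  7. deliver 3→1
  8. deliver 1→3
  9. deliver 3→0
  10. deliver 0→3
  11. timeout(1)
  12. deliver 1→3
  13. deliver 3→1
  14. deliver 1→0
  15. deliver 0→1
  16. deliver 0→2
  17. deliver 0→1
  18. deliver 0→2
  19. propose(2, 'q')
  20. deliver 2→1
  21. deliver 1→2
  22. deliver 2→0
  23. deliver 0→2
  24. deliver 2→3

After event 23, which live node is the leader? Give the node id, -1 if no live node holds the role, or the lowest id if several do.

1

e1 timeout(3): 3[cand,b=7,-]
e2 deliver 3→0: 0[foll,b=7,-]
e3 deliver 0→3: ·
e4 deliver 3→1: 1[foll,b=7,-]
e5 deliver 1→3: 3[lead,b=7,-]
e6 propose(3,'s'): ·
e7 deliver 3→1: 1[foll,b=7,s]
e8 deliver 1→3: ·
e9 deliver 3→0: 0[foll,b=7,s]
e10 deliver 0→3: 3[lead,b=7,s]
e11 timeout(1): 1[cand,b=9,s]
e12 deliver 1→3: 3[foll,b=9,s]
e13 deliver 3→1: ·
e14 deliver 1→0: 0[foll,b=9,s]
e15 deliver 0→1: 1[lead,b=9,s]
e16 deliver 0→2: ·
e17 deliver 0→1: ·
e18 deliver 0→2: ·
e19 propose(2,'q'): ·
e20 deliver 2→1: ·
e21 deliver 1→2: 2[foll,b=9,-]
e22 deliver 2→0: ·
e23 deliver 0→2: ·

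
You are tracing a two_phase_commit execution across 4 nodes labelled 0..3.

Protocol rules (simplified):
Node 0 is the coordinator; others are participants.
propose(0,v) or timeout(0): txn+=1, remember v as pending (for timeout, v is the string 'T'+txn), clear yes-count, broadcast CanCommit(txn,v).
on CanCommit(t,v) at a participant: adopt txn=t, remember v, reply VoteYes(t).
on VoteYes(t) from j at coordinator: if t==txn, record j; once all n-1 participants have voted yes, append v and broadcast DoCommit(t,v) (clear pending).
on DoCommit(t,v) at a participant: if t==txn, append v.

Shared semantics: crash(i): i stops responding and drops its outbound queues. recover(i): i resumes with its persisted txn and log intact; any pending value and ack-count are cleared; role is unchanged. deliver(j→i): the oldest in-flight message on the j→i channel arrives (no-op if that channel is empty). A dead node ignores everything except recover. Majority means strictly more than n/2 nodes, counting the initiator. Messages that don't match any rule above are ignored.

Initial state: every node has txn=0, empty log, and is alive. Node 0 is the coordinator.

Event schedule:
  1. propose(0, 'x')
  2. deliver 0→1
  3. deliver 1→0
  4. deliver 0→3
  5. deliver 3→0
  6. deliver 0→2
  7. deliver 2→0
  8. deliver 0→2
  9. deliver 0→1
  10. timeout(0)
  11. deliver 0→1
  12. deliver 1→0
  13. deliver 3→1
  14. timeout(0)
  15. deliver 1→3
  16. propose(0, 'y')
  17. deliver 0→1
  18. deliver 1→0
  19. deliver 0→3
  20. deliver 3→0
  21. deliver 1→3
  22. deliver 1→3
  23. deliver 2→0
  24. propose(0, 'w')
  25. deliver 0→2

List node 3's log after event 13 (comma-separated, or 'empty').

after 1 — propose(0,'x'): n0:coor/t1/[-]
after 2 — deliver 0→1: n1:part/t1/[-]
after 3 — deliver 1→0: ·
after 4 — deliver 0→3: n3:part/t1/[-]
after 5 — deliver 3→0: ·
after 6 — deliver 0→2: n2:part/t1/[-]
after 7 — deliver 2→0: n0:coor/t1/[x]
after 8 — deliver 0→2: n2:part/t1/[x]
after 9 — deliver 0→1: n1:part/t1/[x]
after 10 — timeout(0): n0:coor/t2/[x]
after 11 — deliver 0→1: n1:part/t2/[x]
after 12 — deliver 1→0: ·
after 13 — deliver 3→1: ·

empty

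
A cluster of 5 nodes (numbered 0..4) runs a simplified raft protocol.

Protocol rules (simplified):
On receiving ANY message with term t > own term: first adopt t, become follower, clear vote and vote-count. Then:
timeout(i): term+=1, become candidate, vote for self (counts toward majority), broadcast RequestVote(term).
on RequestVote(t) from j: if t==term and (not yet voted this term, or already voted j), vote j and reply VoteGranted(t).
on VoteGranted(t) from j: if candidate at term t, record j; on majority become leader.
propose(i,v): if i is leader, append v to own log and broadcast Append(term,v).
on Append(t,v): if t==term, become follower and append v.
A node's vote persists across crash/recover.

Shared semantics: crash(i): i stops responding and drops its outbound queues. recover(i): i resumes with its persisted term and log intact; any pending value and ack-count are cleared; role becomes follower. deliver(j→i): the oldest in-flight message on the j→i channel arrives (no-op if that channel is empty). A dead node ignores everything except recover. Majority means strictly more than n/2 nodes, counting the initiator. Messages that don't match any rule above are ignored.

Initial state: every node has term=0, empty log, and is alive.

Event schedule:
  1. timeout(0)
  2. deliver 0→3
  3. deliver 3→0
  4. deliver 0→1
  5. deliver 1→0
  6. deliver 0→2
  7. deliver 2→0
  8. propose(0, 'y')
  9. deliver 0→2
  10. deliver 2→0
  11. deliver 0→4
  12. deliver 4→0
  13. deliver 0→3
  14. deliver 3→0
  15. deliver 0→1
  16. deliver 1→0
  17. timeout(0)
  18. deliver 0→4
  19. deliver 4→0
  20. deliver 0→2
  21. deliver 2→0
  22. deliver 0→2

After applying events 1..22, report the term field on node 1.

after 1 — timeout(0): n0:cand/t1/[-]
after 2 — deliver 0→3: n3:foll/t1/[-]
after 3 — deliver 3→0: ·
after 4 — deliver 0→1: n1:foll/t1/[-]
after 5 — deliver 1→0: n0:lead/t1/[-]
after 6 — deliver 0→2: n2:foll/t1/[-]
after 7 — deliver 2→0: ·
after 8 — propose(0,'y'): n0:lead/t1/[y]
after 9 — deliver 0→2: n2:foll/t1/[y]
after 10 — deliver 2→0: ·
after 11 — deliver 0→4: n4:foll/t1/[-]
after 12 — deliver 4→0: ·
after 13 — deliver 0→3: n3:foll/t1/[y]
after 14 — deliver 3→0: ·
after 15 — deliver 0→1: n1:foll/t1/[y]
after 16 — deliver 1→0: ·
after 17 — timeout(0): n0:cand/t2/[y]
after 18 — deliver 0→4: n4:foll/t1/[y]
after 19 — deliver 4→0: ·
after 20 — deliver 0→2: n2:foll/t2/[y]
after 21 — deliver 2→0: ·
after 22 — deliver 0→2: ·

1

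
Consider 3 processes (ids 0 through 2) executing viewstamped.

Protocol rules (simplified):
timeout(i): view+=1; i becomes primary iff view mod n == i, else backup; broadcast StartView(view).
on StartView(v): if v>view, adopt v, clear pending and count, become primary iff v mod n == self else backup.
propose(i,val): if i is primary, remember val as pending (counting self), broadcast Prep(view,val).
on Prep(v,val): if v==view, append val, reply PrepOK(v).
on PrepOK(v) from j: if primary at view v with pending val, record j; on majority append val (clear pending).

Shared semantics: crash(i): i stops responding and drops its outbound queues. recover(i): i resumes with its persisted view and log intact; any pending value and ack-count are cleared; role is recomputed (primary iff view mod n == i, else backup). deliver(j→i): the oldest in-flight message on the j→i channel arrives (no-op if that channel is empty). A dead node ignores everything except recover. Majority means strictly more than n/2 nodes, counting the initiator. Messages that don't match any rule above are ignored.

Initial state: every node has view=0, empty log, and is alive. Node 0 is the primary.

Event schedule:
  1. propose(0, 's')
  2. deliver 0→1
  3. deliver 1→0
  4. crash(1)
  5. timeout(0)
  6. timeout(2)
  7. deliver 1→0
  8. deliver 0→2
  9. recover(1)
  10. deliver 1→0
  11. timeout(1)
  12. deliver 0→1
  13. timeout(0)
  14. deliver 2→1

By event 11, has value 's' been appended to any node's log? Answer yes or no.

yes

step 1 propose(0,'s'): —
step 2 deliver 0→1: 1={back,v=0,log=s}
step 3 deliver 1→0: 0={prim,v=0,log=s}
step 4 crash(1): 1={✗back,v=0,log=s}
step 5 timeout(0): 0={back,v=1,log=s}
step 6 timeout(2): 2={back,v=1,log=-}
step 7 deliver 1→0: —
step 8 deliver 0→2: —
step 9 recover(1): 1={back,v=0,log=s}
step 10 deliver 1→0: —
step 11 timeout(1): 1={prim,v=1,log=s}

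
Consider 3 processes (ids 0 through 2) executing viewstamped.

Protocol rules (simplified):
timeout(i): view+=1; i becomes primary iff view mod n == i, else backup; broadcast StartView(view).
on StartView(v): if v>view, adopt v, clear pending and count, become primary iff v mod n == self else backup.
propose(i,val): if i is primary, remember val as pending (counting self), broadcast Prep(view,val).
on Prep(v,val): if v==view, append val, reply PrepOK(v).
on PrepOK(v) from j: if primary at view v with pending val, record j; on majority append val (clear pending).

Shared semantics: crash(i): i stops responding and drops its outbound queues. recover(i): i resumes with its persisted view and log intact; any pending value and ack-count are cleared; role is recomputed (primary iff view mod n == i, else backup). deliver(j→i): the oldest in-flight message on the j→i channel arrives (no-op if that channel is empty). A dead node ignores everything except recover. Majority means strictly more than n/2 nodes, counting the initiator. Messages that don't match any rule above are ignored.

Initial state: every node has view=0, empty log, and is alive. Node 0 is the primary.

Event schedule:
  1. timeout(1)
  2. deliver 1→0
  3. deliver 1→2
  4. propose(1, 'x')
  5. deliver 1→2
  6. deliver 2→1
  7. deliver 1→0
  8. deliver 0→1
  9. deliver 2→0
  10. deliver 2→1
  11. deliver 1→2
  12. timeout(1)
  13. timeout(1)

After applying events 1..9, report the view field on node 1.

step 1 timeout(1): 1={prim,v=1,log=-}
step 2 deliver 1→0: 0={back,v=1,log=-}
step 3 deliver 1→2: 2={back,v=1,log=-}
step 4 propose(1,'x'): —
step 5 deliver 1→2: 2={back,v=1,log=x}
step 6 deliver 2→1: 1={prim,v=1,log=x}
step 7 deliver 1→0: 0={back,v=1,log=x}
step 8 deliver 0→1: —
step 9 deliver 2→0: —

1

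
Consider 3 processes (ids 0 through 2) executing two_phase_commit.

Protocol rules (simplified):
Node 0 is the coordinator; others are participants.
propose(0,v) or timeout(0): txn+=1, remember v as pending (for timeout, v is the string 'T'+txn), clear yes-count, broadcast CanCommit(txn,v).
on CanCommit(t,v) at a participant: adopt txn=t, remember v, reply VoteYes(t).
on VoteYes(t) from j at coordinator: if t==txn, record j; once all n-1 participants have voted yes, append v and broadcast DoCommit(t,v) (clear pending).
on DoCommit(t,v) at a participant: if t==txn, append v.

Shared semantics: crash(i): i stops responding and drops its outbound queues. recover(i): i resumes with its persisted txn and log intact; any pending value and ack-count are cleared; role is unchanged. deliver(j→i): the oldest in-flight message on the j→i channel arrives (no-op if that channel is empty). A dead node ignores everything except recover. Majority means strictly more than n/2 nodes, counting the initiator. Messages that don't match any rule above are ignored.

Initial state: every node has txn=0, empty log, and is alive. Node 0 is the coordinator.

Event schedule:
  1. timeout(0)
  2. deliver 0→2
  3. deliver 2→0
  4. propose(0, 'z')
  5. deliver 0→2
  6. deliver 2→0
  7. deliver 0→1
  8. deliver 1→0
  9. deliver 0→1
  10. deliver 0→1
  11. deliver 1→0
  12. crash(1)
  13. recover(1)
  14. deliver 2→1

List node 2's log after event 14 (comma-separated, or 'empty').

empty

step 1 timeout(0): 0={coor,t=1,log=-}
step 2 deliver 0→2: 2={part,t=1,log=-}
step 3 deliver 2→0: —
step 4 propose(0,'z'): 0={coor,t=2,log=-}
step 5 deliver 0→2: 2={part,t=2,log=-}
step 6 deliver 2→0: —
step 7 deliver 0→1: 1={part,t=1,log=-}
step 8 deliver 1→0: —
step 9 deliver 0→1: 1={part,t=2,log=-}
step 10 deliver 0→1: —
step 11 deliver 1→0: 0={coor,t=2,log=z}
step 12 crash(1): 1={✗part,t=2,log=-}
step 13 recover(1): 1={part,t=2,log=-}
step 14 deliver 2→1: —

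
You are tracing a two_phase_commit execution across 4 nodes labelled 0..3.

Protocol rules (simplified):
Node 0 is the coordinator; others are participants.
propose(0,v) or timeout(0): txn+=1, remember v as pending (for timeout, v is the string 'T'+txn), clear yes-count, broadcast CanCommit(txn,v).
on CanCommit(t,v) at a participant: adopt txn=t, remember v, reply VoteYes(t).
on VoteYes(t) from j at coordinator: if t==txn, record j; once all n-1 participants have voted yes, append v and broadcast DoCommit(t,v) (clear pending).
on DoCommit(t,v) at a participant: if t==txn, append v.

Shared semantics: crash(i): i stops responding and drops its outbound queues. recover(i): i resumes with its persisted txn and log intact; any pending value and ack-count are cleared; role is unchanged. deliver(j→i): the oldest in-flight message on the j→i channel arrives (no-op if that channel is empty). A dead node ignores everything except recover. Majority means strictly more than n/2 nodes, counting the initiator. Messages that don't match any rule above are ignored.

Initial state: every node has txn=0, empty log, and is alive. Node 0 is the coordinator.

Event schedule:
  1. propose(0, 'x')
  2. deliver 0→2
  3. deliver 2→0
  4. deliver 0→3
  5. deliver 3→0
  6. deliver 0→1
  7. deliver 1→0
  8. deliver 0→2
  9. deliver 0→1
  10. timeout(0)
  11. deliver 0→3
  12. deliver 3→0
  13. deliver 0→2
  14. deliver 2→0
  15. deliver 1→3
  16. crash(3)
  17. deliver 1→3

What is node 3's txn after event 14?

[1] propose(0,'x') → N0(coor t1 [-])
[2] deliver 0→2 → N2(part t1 [-])
[3] deliver 2→0 → ∅
[4] deliver 0→3 → N3(part t1 [-])
[5] deliver 3→0 → ∅
[6] deliver 0→1 → N1(part t1 [-])
[7] deliver 1→0 → N0(coor t1 [x])
[8] deliver 0→2 → N2(part t1 [x])
[9] deliver 0→1 → N1(part t1 [x])
[10] timeout(0) → N0(coor t2 [x])
[11] deliver 0→3 → N3(part t1 [x])
[12] deliver 3→0 → ∅
[13] deliver 0→2 → N2(part t2 [x])
[14] deliver 2→0 → ∅

1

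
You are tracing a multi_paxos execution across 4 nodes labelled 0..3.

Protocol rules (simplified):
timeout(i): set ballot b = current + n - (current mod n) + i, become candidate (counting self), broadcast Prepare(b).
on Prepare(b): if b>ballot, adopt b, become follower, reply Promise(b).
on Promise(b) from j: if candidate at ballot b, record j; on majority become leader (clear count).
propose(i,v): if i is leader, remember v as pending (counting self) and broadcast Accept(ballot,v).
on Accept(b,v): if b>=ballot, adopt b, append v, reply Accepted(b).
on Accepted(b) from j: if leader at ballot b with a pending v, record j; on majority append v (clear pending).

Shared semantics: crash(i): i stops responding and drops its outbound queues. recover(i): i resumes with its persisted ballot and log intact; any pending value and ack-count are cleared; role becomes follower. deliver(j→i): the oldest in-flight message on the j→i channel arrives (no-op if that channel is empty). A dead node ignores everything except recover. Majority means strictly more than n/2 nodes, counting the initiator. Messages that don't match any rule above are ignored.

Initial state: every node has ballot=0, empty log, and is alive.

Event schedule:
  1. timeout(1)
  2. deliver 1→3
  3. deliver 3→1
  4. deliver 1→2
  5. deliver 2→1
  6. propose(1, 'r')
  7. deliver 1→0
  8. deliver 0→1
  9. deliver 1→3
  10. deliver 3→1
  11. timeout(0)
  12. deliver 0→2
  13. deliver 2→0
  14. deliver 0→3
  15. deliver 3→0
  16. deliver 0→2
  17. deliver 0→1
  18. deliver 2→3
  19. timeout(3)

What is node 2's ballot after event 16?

[1] timeout(1) → N1(cand b5 [-])
[2] deliver 1→3 → N3(foll b5 [-])
[3] deliver 3→1 → ∅
[4] deliver 1→2 → N2(foll b5 [-])
[5] deliver 2→1 → N1(lead b5 [-])
[6] propose(1,'r') → ∅
[7] deliver 1→0 → N0(foll b5 [-])
[8] deliver 0→1 → ∅
[9] deliver 1→3 → N3(foll b5 [r])
[10] deliver 3→1 → ∅
[11] timeout(0) → N0(cand b8 [-])
[12] deliver 0→2 → N2(foll b8 [-])
[13] deliver 2→0 → ∅
[14] deliver 0→3 → N3(foll b8 [r])
[15] deliver 3→0 → N0(lead b8 [-])
[16] deliver 0→2 → ∅

8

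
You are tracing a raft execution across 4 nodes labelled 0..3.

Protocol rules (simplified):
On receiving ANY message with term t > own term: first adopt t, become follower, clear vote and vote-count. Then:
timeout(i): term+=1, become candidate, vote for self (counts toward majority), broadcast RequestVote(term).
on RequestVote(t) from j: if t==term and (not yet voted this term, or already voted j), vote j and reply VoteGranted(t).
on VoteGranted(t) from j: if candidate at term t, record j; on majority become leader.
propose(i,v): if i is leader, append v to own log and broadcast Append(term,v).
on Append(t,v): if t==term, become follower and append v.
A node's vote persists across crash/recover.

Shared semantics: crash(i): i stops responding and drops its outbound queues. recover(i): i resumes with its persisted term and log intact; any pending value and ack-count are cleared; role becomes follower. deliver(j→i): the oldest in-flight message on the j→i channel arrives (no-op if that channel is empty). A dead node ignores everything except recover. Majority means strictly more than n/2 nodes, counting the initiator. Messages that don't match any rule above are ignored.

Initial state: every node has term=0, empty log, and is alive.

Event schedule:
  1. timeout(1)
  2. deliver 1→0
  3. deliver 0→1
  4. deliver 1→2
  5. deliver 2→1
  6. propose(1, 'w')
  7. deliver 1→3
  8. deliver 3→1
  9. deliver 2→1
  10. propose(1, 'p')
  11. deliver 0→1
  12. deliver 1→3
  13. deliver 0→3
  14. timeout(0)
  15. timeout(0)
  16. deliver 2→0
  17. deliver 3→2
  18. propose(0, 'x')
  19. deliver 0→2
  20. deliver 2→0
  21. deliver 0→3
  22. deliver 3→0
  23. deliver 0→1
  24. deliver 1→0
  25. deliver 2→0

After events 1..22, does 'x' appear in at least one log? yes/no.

step 1 timeout(1): 1={cand,t=1,log=-}
step 2 deliver 1→0: 0={foll,t=1,log=-}
step 3 deliver 0→1: —
step 4 deliver 1→2: 2={foll,t=1,log=-}
step 5 deliver 2→1: 1={lead,t=1,log=-}
step 6 propose(1,'w'): 1={lead,t=1,log=w}
step 7 deliver 1→3: 3={foll,t=1,log=-}
step 8 deliver 3→1: —
step 9 deliver 2→1: —
step 10 propose(1,'p'): 1={lead,t=1,log=w,p}
step 11 deliver 0→1: —
step 12 deliver 1→3: 3={foll,t=1,log=w}
step 13 deliver 0→3: —
step 14 timeout(0): 0={cand,t=2,log=-}
step 15 timeout(0): 0={cand,t=3,log=-}
step 16 deliver 2→0: —
step 17 deliver 3→2: —
step 18 propose(0,'x'): —
step 19 deliver 0→2: 2={foll,t=2,log=-}
step 20 deliver 2→0: —
step 21 deliver 0→3: 3={foll,t=2,log=w}
step 22 deliver 3→0: —

no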